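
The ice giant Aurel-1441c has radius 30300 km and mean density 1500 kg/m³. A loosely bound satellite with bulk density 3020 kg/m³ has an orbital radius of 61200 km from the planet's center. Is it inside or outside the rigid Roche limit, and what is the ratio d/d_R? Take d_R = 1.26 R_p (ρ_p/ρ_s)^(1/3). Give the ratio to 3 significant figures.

d_R = 1.26 × (30300 km) × (1500/3020)^(1/3) = 30230 km
d/d_R = (61200) / (30230) = 2.02
Since d/d_R > 1, the body is outside the Roche limit.

outside; d/d_R ≈ 2.02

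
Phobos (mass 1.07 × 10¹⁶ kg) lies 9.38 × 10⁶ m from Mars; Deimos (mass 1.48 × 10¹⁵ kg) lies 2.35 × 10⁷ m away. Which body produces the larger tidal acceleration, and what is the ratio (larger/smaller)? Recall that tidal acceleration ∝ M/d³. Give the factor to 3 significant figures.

The tide-raising term goes as M/d³ (the gradient of a 1/d² field).
Phobos: (1.07 × 10¹⁶) / (9.38 × 10⁶)³ = 1.297 × 10⁻⁵
Deimos: (1.48 × 10¹⁵) / (2.35 × 10⁷)³ = 1.140 × 10⁻⁷
Ratio (larger/smaller) = 114

Phobos, by a factor of ≈ 114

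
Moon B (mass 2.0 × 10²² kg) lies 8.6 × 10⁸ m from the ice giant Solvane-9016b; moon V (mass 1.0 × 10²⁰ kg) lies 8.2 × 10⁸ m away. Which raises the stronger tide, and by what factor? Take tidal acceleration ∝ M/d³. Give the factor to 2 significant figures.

Moon B, by a factor of ≈ 170

The tide-raising term goes as M/d³ (the gradient of a 1/d² field).
Moon B: (2.0 × 10²²) / (8.6 × 10⁸)³ = 3.144 × 10⁻⁵
Moon V: (1.0 × 10²⁰) / (8.2 × 10⁸)³ = 1.814 × 10⁻⁷
Ratio (larger/smaller) = 170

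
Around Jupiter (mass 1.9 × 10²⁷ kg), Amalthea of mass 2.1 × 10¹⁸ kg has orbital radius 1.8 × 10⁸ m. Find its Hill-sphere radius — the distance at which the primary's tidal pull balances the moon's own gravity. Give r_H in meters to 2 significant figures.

1.3 × 10⁵ m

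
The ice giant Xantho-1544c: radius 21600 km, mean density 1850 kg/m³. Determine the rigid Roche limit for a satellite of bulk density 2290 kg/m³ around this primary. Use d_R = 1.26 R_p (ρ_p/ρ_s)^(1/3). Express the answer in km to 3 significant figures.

d_R = 1.26 × 21600 km × (1850/2290)^(1/3)
    = 25300 km

25300 km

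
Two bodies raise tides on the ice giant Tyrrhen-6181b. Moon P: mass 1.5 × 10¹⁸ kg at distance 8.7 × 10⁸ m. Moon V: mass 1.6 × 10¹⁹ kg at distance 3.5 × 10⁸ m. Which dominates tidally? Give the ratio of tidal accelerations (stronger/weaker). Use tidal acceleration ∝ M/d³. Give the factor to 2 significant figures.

Moon V, by a factor of ≈ 160

Compare M/d³ for the two perturbers:
Moon P: (1.5 × 10¹⁸) / (8.7 × 10⁸)³ = 2.278 × 10⁻⁹
Moon V: (1.6 × 10¹⁹) / (3.5 × 10⁸)³ = 3.732 × 10⁻⁷
Ratio (larger/smaller) = 160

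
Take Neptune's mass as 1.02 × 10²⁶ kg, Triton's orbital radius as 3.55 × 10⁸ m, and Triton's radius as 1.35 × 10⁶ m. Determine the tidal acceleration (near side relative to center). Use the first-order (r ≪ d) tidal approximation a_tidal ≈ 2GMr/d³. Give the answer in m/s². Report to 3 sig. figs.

4.11 × 10⁻⁴ m/s²

Δa = 2GMr/d³
   = 2 × (6.674 × 10⁻¹¹) × (1.02 × 10²⁶) × (1.35 × 10⁶) / (3.55 × 10⁸)³
   = 4.11 × 10⁻⁴ m/s²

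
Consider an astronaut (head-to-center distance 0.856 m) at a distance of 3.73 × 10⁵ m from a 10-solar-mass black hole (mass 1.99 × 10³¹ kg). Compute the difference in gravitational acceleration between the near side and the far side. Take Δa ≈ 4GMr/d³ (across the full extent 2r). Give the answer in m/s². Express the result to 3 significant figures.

The field gradient is 2GM/d³; across the full diameter 2r the difference is 4GMr/d³.
Δg = 4GMr/d³
   = 4 × (6.674 × 10⁻¹¹) × (1.99 × 10³¹) × (0.856) / (3.73 × 10⁵)³
   = 8.76 × 10⁴ m/s²

8.76 × 10⁴ m/s²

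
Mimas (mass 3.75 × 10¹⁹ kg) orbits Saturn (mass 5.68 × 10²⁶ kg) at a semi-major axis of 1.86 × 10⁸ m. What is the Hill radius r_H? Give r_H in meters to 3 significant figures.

r_H ≈ a (m/3M)^(1/3)
    = (1.86 × 10⁸) × (3.75 × 10¹⁹ / (3 × 5.68 × 10²⁶))^(1/3)
    = 5.21 × 10⁵ m

5.21 × 10⁵ m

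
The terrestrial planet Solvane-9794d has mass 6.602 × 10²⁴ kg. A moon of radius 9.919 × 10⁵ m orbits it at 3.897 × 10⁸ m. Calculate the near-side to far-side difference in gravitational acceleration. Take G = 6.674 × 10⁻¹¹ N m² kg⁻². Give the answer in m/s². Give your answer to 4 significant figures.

2.954 × 10⁻⁵ m/s²

Differencing GM/(d−r)² and GM/(d+r)² to first order in r/d gives 4GMr/d³.
Δg = 4GMr/d³
   = 4 × (6.674 × 10⁻¹¹) × (6.602 × 10²⁴) × (9.919 × 10⁵) / (3.897 × 10⁸)³
   = 2.954 × 10⁻⁵ m/s²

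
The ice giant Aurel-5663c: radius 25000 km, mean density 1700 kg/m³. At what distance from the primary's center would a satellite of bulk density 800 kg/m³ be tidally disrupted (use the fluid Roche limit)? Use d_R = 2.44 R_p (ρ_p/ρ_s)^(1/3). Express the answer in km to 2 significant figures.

78000 km

d_R = 2.44 × 25000 km × (1700/800)^(1/3)
    = 78000 km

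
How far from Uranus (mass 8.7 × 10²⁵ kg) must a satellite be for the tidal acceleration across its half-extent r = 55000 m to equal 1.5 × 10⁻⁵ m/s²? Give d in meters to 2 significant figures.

2GMr/d³ = a_tidal  ⇒  d = (2GMr / a_tidal)^(1/3)
d = (2 × 6.674×10⁻¹¹ × (8.7 × 10²⁵) × (55000) / (1.5 × 10⁻⁵))^(1/3)
  = 3.5 × 10⁸ m

3.5 × 10⁸ m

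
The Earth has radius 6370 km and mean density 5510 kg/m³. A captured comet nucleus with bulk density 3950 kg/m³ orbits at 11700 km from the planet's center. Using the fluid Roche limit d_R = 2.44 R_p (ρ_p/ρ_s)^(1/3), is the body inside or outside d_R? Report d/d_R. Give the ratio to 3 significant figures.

d_R = 2.44 × (6370 km) × (5510/3950)^(1/3) = 17370 km
d/d_R = (11700) / (17370) = 0.674
Since d/d_R < 1, the body is inside the Roche limit.

inside; d/d_R ≈ 0.674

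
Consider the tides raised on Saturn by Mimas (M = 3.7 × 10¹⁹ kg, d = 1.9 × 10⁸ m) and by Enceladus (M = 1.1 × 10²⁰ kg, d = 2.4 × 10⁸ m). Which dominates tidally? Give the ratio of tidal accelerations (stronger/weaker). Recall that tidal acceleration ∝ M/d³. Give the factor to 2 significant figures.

Tidal acceleration ∝ M/d³, so compare M/d³ for each.
Mimas: (3.7 × 10¹⁹) / (1.9 × 10⁸)³ = 5.394 × 10⁻⁶
Enceladus: (1.1 × 10²⁰) / (2.4 × 10⁸)³ = 7.957 × 10⁻⁶
Ratio (larger/smaller) = 1.5

Enceladus, by a factor of ≈ 1.5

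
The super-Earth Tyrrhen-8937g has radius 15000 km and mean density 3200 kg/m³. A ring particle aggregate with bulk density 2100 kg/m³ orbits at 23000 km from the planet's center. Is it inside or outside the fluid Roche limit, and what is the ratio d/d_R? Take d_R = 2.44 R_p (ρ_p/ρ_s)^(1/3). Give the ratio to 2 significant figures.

inside; d/d_R ≈ 0.55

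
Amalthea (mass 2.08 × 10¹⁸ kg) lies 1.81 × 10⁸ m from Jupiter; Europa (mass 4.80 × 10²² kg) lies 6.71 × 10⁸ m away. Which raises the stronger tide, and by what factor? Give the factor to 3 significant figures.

Europa, by a factor of ≈ 453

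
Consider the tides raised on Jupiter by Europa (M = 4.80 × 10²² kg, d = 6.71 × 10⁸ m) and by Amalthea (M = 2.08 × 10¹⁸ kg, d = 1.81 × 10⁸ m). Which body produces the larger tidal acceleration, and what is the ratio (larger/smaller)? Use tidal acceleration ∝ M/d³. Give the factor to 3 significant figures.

Tidal stretch scales as M/d³; compute that for each body.
Europa: (4.80 × 10²²) / (6.71 × 10⁸)³ = 1.589 × 10⁻⁴
Amalthea: (2.08 × 10¹⁸) / (1.81 × 10⁸)³ = 3.508 × 10⁻⁷
Ratio (larger/smaller) = 453

Europa, by a factor of ≈ 453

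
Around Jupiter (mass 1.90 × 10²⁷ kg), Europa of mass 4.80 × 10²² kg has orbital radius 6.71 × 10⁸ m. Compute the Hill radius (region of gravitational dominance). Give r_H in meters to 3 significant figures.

1.37 × 10⁷ m

r_H ≈ a (m/3M)^(1/3)
    = (6.71 × 10⁸) × (4.80 × 10²² / (3 × 1.90 × 10²⁷))^(1/3)
    = 1.37 × 10⁷ m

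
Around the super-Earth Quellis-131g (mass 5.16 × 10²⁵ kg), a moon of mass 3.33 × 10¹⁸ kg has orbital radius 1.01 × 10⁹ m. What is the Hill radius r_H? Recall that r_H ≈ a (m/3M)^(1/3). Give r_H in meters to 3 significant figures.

2.81 × 10⁶ m

r_H ≈ a (m/3M)^(1/3)
    = (1.01 × 10⁹) × (3.33 × 10¹⁸ / (3 × 5.16 × 10²⁵))^(1/3)
    = 2.81 × 10⁶ m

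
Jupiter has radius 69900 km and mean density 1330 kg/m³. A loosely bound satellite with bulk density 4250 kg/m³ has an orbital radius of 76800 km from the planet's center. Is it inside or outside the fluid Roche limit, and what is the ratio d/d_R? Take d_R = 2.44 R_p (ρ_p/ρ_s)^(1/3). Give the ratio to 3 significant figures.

inside; d/d_R ≈ 0.663

d_R = 2.44 × (69900 km) × (1330/4250)^(1/3) = 1.158 × 10⁵ km
d/d_R = (76800) / (1.158 × 10⁵) = 0.663
Since d/d_R < 1, the body is inside the Roche limit.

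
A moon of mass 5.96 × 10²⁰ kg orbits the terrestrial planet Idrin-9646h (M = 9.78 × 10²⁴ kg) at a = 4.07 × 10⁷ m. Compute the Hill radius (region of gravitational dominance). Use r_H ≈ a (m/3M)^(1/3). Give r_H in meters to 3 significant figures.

1.11 × 10⁶ m

r_H ≈ a (m/3M)^(1/3)
    = (4.07 × 10⁷) × (5.96 × 10²⁰ / (3 × 9.78 × 10²⁴))^(1/3)
    = 1.11 × 10⁶ m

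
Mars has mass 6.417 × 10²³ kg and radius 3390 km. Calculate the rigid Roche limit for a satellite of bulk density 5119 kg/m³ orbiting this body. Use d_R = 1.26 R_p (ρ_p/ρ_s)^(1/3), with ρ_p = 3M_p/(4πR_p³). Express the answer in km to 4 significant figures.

ρ_p = 3M_p/(4πR_p³) = 3 × (6.417 × 10²³) / (4π × (3.390 × 10⁶ m)³) = 3932 kg/m³
d_R = 1.26 × 3390 km × (3932/5119)^(1/3)
    = 3912 km

3912 km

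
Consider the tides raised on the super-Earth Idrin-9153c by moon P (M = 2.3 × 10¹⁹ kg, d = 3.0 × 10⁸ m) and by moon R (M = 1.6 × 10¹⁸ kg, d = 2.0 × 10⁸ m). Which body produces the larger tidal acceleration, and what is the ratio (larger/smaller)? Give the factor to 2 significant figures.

Moon P, by a factor of ≈ 4.3

Tidal stretch scales as M/d³; compute that for each body.
Moon P: (2.3 × 10¹⁹) / (3.0 × 10⁸)³ = 8.519 × 10⁻⁷
Moon R: (1.6 × 10¹⁸) / (2.0 × 10⁸)³ = 2.000 × 10⁻⁷
Ratio (larger/smaller) = 4.3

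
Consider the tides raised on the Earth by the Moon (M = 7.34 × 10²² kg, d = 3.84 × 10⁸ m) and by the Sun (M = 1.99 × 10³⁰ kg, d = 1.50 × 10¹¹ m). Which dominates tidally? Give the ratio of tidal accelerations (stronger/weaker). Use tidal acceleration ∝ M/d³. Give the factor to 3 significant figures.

The Moon, by a factor of ≈ 2.20

Compare M/d³ for the two perturbers:
The Moon: (7.34 × 10²²) / (3.84 × 10⁸)³ = 1.296 × 10⁻³
The Sun: (1.99 × 10³⁰) / (1.50 × 10¹¹)³ = 5.896 × 10⁻⁴
Ratio (larger/smaller) = 2.20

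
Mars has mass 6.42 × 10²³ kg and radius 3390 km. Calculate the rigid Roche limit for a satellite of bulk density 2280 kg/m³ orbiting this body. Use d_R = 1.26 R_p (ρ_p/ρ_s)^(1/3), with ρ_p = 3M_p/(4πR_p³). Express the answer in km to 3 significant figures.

5120 km

ρ_p = 3M_p/(4πR_p³) = 3 × (6.42 × 10²³) / (4π × (3.39 × 10⁶ m)³) = 3930 kg/m³
d_R = 1.26 × 3390 km × (3930/2280)^(1/3)
    = 5120 km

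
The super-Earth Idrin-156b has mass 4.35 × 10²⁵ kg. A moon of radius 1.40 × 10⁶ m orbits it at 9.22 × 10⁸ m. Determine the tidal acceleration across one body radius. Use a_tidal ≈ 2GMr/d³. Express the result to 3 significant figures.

a_tidal = 2GMr/d³
        = 2 × (6.674 × 10⁻¹¹) × (4.35 × 10²⁵) × (1.40 × 10⁶) / (9.22 × 10⁸)³
        = 1.04 × 10⁻⁵ m/s²

1.04 × 10⁻⁵ m/s²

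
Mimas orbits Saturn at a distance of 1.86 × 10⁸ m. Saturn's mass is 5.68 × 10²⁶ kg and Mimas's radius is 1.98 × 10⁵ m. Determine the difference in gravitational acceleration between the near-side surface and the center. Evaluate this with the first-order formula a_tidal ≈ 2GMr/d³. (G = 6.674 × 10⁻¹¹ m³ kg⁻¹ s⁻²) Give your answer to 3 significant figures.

Since r ≪ d, expand the inverse-square field across one radius to get the leading 2GMr/d³ term.
a_tidal = 2GMr/d³
        = 2 × (6.674 × 10⁻¹¹) × (5.68 × 10²⁶) × (1.98 × 10⁵) / (1.86 × 10⁸)³
        = 2.33 × 10⁻³ m/s²

2.33 × 10⁻³ m/s²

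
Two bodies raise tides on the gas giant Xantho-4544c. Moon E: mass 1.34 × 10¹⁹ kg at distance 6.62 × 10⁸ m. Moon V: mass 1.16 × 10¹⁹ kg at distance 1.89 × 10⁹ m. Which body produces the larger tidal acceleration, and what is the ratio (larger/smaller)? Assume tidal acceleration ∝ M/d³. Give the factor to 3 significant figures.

The tide-raising term goes as M/d³ (the gradient of a 1/d² field).
Moon E: (1.34 × 10¹⁹) / (6.62 × 10⁸)³ = 4.619 × 10⁻⁸
Moon V: (1.16 × 10¹⁹) / (1.89 × 10⁹)³ = 1.718 × 10⁻⁹
Ratio (larger/smaller) = 26.9

Moon E, by a factor of ≈ 26.9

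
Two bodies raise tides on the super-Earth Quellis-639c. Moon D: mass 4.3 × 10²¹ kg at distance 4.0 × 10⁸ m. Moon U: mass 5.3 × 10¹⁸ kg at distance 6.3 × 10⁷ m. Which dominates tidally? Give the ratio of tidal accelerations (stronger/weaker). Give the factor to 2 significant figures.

The tide-raising term goes as M/d³ (the gradient of a 1/d² field).
Moon D: (4.3 × 10²¹) / (4.0 × 10⁸)³ = 6.719 × 10⁻⁵
Moon U: (5.3 × 10¹⁸) / (6.3 × 10⁷)³ = 2.120 × 10⁻⁵
Ratio (larger/smaller) = 3.2

Moon D, by a factor of ≈ 3.2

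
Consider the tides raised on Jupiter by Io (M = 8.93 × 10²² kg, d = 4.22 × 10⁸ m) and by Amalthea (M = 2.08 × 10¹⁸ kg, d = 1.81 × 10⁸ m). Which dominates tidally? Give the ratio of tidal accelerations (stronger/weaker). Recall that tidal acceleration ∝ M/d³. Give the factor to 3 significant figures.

Compare M/d³ for the two perturbers:
Io: (8.93 × 10²²) / (4.22 × 10⁸)³ = 1.188 × 10⁻³
Amalthea: (2.08 × 10¹⁸) / (1.81 × 10⁸)³ = 3.508 × 10⁻⁷
Ratio (larger/smaller) = 3390

Io, by a factor of ≈ 3390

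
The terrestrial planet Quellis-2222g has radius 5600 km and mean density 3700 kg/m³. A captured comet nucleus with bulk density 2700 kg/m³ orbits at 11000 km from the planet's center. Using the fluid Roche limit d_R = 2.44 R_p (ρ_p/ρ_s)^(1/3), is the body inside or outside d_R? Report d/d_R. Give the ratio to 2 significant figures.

d_R = 2.44 × (5600 km) × (3700/2700)^(1/3) = 15180 km
d/d_R = (11000) / (15180) = 0.72
Since d/d_R < 1, the body is inside the Roche limit.

inside; d/d_R ≈ 0.72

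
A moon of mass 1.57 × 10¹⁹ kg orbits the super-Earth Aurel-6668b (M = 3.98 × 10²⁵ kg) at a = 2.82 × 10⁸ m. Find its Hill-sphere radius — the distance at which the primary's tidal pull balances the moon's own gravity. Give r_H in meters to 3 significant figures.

r_H ≈ a (m/3M)^(1/3)
    = (2.82 × 10⁸) × (1.57 × 10¹⁹ / (3 × 3.98 × 10²⁵))^(1/3)
    = 1.43 × 10⁶ m

1.43 × 10⁶ m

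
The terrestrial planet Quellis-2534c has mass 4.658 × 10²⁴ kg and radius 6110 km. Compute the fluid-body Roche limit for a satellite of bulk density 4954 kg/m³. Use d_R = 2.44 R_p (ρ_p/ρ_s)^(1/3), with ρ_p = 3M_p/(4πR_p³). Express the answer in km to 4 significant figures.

14830 km

ρ_p = 3M_p/(4πR_p³) = 3 × (4.658 × 10²⁴) / (4π × (6.110 × 10⁶ m)³) = 4875 kg/m³
d_R = 2.44 × 6110 km × (4875/4954)^(1/3)
    = 14830 km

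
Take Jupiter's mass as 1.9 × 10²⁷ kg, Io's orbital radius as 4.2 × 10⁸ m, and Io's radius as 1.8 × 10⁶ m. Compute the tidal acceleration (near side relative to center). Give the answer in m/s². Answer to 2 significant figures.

6.2 × 10⁻³ m/s²

Differencing GM/(d−r)² and GM/d² to first order in r/d gives 2GMr/d³.
a_tidal = 2GMr/d³
        = 2 × (6.674 × 10⁻¹¹) × (1.9 × 10²⁷) × (1.8 × 10⁶) / (4.2 × 10⁸)³
        = 6.2 × 10⁻³ m/s²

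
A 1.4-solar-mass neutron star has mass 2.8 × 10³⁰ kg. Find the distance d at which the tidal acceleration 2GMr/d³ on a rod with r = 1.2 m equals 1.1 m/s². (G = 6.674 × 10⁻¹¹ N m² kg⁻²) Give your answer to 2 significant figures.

2GMr/d³ = a_tidal  ⇒  d = (2GMr / a_tidal)^(1/3)
d = (2 × 6.674×10⁻¹¹ × (2.8 × 10³⁰) × (1.2) / (1.1))^(1/3)
  = 7.4 × 10⁶ m

7.4 × 10⁶ m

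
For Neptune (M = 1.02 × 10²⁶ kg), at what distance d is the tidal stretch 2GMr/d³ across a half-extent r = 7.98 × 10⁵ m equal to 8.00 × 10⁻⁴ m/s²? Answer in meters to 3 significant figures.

2.39 × 10⁸ m

2GMr/d³ = a_tidal  ⇒  d = (2GMr / a_tidal)^(1/3)
d = (2 × 6.674×10⁻¹¹ × (1.02 × 10²⁶) × (7.98 × 10⁵) / (8.00 × 10⁻⁴))^(1/3)
  = 2.39 × 10⁸ m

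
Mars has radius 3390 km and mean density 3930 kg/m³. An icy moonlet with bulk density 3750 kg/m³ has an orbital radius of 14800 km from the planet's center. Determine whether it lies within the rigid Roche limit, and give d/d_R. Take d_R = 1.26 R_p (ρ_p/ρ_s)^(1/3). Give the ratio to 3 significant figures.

d_R = 1.26 × (3390 km) × (3930/3750)^(1/3) = 4339 km
d/d_R = (14800) / (4339) = 3.41
Since d/d_R > 1, the body is outside the Roche limit.

outside; d/d_R ≈ 3.41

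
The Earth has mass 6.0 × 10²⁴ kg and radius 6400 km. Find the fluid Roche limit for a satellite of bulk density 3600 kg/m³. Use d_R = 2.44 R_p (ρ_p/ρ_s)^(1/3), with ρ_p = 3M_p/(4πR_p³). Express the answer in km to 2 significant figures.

ρ_p = 3M_p/(4πR_p³) = 3 × (6.0 × 10²⁴) / (4π × (6.4 × 10⁶ m)³) = 5500 kg/m³
d_R = 2.44 × 6400 km × (5500/3600)^(1/3)
    = 18000 km

18000 km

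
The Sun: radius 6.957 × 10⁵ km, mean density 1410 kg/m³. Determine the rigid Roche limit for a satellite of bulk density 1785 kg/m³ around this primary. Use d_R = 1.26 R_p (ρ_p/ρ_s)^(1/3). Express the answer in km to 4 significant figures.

d_R = 1.26 × 6.957 × 10⁵ km × (1410/1785)^(1/3)
    = 8.103 × 10⁵ km

8.103 × 10⁵ km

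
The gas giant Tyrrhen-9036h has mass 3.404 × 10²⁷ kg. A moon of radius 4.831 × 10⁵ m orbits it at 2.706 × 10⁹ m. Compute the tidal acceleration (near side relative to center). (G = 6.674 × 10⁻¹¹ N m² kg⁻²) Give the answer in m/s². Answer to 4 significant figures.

a_tidal = 2GMr/d³
        = 2 × (6.674 × 10⁻¹¹) × (3.404 × 10²⁷) × (4.831 × 10⁵) / (2.706 × 10⁹)³
        = 1.108 × 10⁻⁵ m/s²

1.108 × 10⁻⁵ m/s²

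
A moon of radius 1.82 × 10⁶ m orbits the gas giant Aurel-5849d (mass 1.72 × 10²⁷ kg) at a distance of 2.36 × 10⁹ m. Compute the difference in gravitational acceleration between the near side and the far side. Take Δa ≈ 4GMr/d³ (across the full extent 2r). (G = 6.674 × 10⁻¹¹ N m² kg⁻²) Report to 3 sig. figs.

6.36 × 10⁻⁵ m/s²

Δa = 4GMr/d³
   = 4 × (6.674 × 10⁻¹¹) × (1.72 × 10²⁷) × (1.82 × 10⁶) / (2.36 × 10⁹)³
   = 6.36 × 10⁻⁵ m/s²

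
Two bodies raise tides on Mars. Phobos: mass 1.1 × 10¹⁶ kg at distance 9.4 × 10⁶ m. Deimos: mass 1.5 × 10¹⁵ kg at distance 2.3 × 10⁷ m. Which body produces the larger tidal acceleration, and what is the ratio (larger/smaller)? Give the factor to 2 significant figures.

Tidal acceleration ∝ M/d³, so compare M/d³ for each.
Phobos: (1.1 × 10¹⁶) / (9.4 × 10⁶)³ = 1.324 × 10⁻⁵
Deimos: (1.5 × 10¹⁵) / (2.3 × 10⁷)³ = 1.233 × 10⁻⁷
Ratio (larger/smaller) = 110

Phobos, by a factor of ≈ 110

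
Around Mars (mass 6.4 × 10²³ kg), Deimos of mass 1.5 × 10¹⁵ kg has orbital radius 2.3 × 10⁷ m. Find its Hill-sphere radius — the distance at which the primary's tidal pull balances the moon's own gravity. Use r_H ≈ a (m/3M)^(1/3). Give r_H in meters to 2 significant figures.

2.1 × 10⁴ m

r_H ≈ a (m/3M)^(1/3)
    = (2.3 × 10⁷) × (1.5 × 10¹⁵ / (3 × 6.4 × 10²³))^(1/3)
    = 2.1 × 10⁴ m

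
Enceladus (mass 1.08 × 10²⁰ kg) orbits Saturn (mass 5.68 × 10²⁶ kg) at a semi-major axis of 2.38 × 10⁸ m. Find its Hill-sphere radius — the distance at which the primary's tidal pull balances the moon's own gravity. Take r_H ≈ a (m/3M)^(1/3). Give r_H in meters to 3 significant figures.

r_H ≈ a (m/3M)^(1/3)
    = (2.38 × 10⁸) × (1.08 × 10²⁰ / (3 × 5.68 × 10²⁶))^(1/3)
    = 9.49 × 10⁵ m

9.49 × 10⁵ m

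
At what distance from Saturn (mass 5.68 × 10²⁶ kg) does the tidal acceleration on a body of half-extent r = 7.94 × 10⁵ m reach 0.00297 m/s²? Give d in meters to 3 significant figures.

2.73 × 10⁸ m

2GMr/d³ = a_tidal  ⇒  d = (2GMr / a_tidal)^(1/3)
d = (2 × 6.674×10⁻¹¹ × (5.68 × 10²⁶) × (7.94 × 10⁵) / (0.00297))^(1/3)
  = 2.73 × 10⁸ m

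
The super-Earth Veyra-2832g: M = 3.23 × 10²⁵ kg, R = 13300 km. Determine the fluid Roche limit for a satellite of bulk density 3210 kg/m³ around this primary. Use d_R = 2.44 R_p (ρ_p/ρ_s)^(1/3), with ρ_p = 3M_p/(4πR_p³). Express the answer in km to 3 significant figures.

ρ_p = 3M_p/(4πR_p³) = 3 × (3.23 × 10²⁵) / (4π × (1.33 × 10⁷ m)³) = 3280 kg/m³
d_R = 2.44 × 13300 km × (3280/3210)^(1/3)
    = 32700 km

32700 km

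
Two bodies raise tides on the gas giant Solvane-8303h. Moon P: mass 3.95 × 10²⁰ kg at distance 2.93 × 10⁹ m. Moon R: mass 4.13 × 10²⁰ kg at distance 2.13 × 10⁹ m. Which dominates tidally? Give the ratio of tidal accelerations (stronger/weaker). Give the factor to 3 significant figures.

Tidal acceleration ∝ M/d³, so compare M/d³ for each.
Moon P: (3.95 × 10²⁰) / (2.93 × 10⁹)³ = 1.570 × 10⁻⁸
Moon R: (4.13 × 10²⁰) / (2.13 × 10⁹)³ = 4.274 × 10⁻⁸
Ratio (larger/smaller) = 2.72

Moon R, by a factor of ≈ 2.72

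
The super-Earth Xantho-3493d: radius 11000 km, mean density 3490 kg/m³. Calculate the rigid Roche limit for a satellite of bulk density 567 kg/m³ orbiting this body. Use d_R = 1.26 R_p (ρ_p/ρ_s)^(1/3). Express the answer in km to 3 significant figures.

d_R = 1.26 × 11000 km × (3490/567)^(1/3)
    = 25400 km

25400 km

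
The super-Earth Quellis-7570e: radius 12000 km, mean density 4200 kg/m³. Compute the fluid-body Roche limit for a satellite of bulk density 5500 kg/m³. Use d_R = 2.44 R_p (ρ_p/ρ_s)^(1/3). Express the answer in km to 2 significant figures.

d_R = 2.44 × 12000 km × (4200/5500)^(1/3)
    = 27000 km

27000 km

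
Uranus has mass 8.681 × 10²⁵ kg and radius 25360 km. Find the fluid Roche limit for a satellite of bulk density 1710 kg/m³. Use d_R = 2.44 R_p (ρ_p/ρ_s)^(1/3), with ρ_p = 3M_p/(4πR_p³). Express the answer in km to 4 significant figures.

56050 km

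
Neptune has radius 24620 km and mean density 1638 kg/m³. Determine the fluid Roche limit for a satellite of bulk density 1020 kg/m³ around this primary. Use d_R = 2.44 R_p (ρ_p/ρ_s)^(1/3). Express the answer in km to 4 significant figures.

d_R = 2.44 × 24620 km × (1638/1020)^(1/3)
    = 70350 km

70350 km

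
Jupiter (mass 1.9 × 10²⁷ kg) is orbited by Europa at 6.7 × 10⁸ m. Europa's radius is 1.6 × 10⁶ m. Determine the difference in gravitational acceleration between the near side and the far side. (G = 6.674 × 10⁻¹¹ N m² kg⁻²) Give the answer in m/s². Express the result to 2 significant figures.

2.7 × 10⁻³ m/s²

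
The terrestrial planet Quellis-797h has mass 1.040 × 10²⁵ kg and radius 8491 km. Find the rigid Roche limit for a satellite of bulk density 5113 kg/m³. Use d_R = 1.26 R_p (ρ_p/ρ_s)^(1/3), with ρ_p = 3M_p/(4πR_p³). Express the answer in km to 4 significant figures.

ρ_p = 3M_p/(4πR_p³) = 3 × (1.040 × 10²⁵) / (4π × (8.491 × 10⁶ m)³) = 4056 kg/m³
d_R = 1.26 × 8491 km × (4056/5113)^(1/3)
    = 9904 km

9904 km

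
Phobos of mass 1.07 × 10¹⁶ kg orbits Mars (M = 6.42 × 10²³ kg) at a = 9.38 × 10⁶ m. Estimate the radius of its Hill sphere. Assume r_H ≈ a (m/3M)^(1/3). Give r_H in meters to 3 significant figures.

r_H ≈ a (m/3M)^(1/3)
    = (9.38 × 10⁶) × (1.07 × 10¹⁶ / (3 × 6.42 × 10²³))^(1/3)
    = 1.66 × 10⁴ m

1.66 × 10⁴ m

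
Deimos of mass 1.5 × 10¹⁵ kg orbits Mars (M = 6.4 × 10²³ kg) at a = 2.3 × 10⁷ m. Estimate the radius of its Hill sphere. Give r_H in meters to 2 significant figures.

2.1 × 10⁴ m

r_H ≈ a (m/3M)^(1/3)
    = (2.3 × 10⁷) × (1.5 × 10¹⁵ / (3 × 6.4 × 10²³))^(1/3)
    = 2.1 × 10⁴ m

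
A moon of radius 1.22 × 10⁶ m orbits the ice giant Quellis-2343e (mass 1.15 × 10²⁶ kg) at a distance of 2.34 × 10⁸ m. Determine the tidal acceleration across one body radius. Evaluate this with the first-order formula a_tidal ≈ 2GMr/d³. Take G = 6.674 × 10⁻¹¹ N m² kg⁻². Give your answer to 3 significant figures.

1.46 × 10⁻³ m/s²

a_tidal = 2GMr/d³
        = 2 × (6.674 × 10⁻¹¹) × (1.15 × 10²⁶) × (1.22 × 10⁶) / (2.34 × 10⁸)³
        = 1.46 × 10⁻³ m/s²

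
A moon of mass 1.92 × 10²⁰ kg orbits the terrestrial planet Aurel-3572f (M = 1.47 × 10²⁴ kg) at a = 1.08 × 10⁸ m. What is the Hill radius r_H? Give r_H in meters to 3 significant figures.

r_H ≈ a (m/3M)^(1/3)
    = (1.08 × 10⁸) × (1.92 × 10²⁰ / (3 × 1.47 × 10²⁴))^(1/3)
    = 3.80 × 10⁶ m

3.80 × 10⁶ m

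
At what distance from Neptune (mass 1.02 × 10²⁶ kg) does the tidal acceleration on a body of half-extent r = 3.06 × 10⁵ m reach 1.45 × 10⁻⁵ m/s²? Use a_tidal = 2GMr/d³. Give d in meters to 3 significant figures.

6.60 × 10⁸ m

2GMr/d³ = a_tidal  ⇒  d = (2GMr / a_tidal)^(1/3)
d = (2 × 6.674×10⁻¹¹ × (1.02 × 10²⁶) × (3.06 × 10⁵) / (1.45 × 10⁻⁵))^(1/3)
  = 6.60 × 10⁸ m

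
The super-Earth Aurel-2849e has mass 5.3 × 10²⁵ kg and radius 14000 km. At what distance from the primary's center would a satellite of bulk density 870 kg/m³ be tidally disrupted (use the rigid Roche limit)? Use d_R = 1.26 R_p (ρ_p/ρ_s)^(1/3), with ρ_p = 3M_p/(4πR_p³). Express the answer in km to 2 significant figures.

31000 km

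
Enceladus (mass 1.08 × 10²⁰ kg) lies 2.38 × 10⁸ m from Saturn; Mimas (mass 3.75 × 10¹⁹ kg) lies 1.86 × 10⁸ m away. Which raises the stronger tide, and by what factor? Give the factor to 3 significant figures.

Enceladus, by a factor of ≈ 1.37

Compare M/d³ for the two perturbers:
Enceladus: (1.08 × 10²⁰) / (2.38 × 10⁸)³ = 8.011 × 10⁻⁶
Mimas: (3.75 × 10¹⁹) / (1.86 × 10⁸)³ = 5.828 × 10⁻⁶
Ratio (larger/smaller) = 1.37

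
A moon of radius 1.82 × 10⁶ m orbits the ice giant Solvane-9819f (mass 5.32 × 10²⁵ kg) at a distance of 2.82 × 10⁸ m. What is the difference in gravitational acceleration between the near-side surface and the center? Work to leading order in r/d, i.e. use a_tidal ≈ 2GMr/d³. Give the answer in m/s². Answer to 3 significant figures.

Since r ≪ d, expand the inverse-square field across one radius to get the leading 2GMr/d³ term.
a_tidal = 2GMr/d³
        = 2 × (6.674 × 10⁻¹¹) × (5.32 × 10²⁵) × (1.82 × 10⁶) / (2.82 × 10⁸)³
        = 5.76 × 10⁻⁴ m/s²

5.76 × 10⁻⁴ m/s²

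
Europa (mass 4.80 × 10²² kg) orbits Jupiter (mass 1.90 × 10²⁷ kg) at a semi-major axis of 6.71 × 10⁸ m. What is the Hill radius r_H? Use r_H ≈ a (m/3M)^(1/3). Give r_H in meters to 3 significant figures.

r_H ≈ a (m/3M)^(1/3)
    = (6.71 × 10⁸) × (4.80 × 10²² / (3 × 1.90 × 10²⁷))^(1/3)
    = 1.37 × 10⁷ m

1.37 × 10⁷ m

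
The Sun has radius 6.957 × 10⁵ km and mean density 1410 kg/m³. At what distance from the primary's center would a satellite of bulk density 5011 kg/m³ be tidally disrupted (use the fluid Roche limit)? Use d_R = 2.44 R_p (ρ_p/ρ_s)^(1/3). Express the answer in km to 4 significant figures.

d_R = 2.44 × 6.957 × 10⁵ km × (1410/5011)^(1/3)
    = 1.112 × 10⁶ km

1.112 × 10⁶ km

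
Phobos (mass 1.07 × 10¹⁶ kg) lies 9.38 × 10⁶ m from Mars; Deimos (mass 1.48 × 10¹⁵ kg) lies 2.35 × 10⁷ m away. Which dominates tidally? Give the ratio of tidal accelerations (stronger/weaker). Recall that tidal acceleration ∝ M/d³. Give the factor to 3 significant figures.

Compare M/d³ for the two perturbers:
Phobos: (1.07 × 10¹⁶) / (9.38 × 10⁶)³ = 1.297 × 10⁻⁵
Deimos: (1.48 × 10¹⁵) / (2.35 × 10⁷)³ = 1.140 × 10⁻⁷
Ratio (larger/smaller) = 114

Phobos, by a factor of ≈ 114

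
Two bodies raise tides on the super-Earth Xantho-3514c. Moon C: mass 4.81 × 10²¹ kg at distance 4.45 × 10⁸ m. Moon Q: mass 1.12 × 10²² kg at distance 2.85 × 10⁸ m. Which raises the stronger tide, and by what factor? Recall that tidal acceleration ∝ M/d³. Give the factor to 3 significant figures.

Tidal acceleration ∝ M/d³, so compare M/d³ for each.
Moon C: (4.81 × 10²¹) / (4.45 × 10⁸)³ = 5.458 × 10⁻⁵
Moon Q: (1.12 × 10²²) / (2.85 × 10⁸)³ = 4.838 × 10⁻⁴
Ratio (larger/smaller) = 8.86

Moon Q, by a factor of ≈ 8.86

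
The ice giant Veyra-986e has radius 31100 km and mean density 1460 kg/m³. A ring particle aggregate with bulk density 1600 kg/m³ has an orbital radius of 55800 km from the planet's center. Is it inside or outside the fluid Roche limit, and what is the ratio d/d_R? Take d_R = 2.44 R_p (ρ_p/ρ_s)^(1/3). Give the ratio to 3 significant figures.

d_R = 2.44 × (31100 km) × (1460/1600)^(1/3) = 73600 km
d/d_R = (55800) / (73600) = 0.758
Since d/d_R < 1, the body is inside the Roche limit.

inside; d/d_R ≈ 0.758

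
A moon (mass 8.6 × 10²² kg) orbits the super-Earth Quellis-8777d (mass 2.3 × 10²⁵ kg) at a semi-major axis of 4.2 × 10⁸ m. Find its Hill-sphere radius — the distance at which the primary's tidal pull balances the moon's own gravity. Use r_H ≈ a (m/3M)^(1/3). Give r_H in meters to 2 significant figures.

4.5 × 10⁷ m

r_H ≈ a (m/3M)^(1/3)
    = (4.2 × 10⁸) × (8.6 × 10²² / (3 × 2.3 × 10²⁵))^(1/3)
    = 4.5 × 10⁷ m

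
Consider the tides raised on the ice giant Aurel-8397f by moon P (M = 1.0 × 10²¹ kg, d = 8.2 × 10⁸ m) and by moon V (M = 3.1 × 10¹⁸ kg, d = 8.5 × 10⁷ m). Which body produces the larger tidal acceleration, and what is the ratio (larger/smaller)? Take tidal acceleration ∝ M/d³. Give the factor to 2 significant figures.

Moon V, by a factor of ≈ 2.8

Tidal stretch scales as M/d³; compute that for each body.
Moon P: (1.0 × 10²¹) / (8.2 × 10⁸)³ = 1.814 × 10⁻⁶
Moon V: (3.1 × 10¹⁸) / (8.5 × 10⁷)³ = 5.048 × 10⁻⁶
Ratio (larger/smaller) = 2.8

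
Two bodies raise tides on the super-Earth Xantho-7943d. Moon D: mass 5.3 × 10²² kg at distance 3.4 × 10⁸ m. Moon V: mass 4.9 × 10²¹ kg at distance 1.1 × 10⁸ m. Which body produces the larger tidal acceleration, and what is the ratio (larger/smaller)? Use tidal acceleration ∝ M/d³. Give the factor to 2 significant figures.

The tide-raising term goes as M/d³ (the gradient of a 1/d² field).
Moon D: (5.3 × 10²²) / (3.4 × 10⁸)³ = 1.348 × 10⁻³
Moon V: (4.9 × 10²¹) / (1.1 × 10⁸)³ = 3.681 × 10⁻³
Ratio (larger/smaller) = 2.7

Moon V, by a factor of ≈ 2.7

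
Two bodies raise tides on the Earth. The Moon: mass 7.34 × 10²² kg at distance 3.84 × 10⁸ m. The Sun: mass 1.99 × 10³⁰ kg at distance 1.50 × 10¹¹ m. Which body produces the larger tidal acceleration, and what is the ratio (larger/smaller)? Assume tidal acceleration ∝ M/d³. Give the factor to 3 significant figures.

The Moon, by a factor of ≈ 2.20

Tidal acceleration ∝ M/d³, so compare M/d³ for each.
The Moon: (7.34 × 10²²) / (3.84 × 10⁸)³ = 1.296 × 10⁻³
The Sun: (1.99 × 10³⁰) / (1.50 × 10¹¹)³ = 5.896 × 10⁻⁴
Ratio (larger/smaller) = 2.20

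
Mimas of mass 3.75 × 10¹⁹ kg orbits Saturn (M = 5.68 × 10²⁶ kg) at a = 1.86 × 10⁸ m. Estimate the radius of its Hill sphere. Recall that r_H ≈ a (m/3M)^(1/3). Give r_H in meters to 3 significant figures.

5.21 × 10⁵ m

r_H ≈ a (m/3M)^(1/3)
    = (1.86 × 10⁸) × (3.75 × 10¹⁹ / (3 × 5.68 × 10²⁶))^(1/3)
    = 5.21 × 10⁵ m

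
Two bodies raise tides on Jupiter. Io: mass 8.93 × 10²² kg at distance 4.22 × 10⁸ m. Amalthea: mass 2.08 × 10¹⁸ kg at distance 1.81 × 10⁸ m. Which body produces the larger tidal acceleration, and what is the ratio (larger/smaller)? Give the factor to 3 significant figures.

Compare M/d³ for the two perturbers:
Io: (8.93 × 10²²) / (4.22 × 10⁸)³ = 1.188 × 10⁻³
Amalthea: (2.08 × 10¹⁸) / (1.81 × 10⁸)³ = 3.508 × 10⁻⁷
Ratio (larger/smaller) = 3390

Io, by a factor of ≈ 3390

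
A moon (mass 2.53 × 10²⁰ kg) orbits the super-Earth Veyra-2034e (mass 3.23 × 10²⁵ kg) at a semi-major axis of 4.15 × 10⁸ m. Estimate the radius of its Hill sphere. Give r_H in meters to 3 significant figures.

r_H ≈ a (m/3M)^(1/3)
    = (4.15 × 10⁸) × (2.53 × 10²⁰ / (3 × 3.23 × 10²⁵))^(1/3)
    = 5.71 × 10⁶ m

5.71 × 10⁶ m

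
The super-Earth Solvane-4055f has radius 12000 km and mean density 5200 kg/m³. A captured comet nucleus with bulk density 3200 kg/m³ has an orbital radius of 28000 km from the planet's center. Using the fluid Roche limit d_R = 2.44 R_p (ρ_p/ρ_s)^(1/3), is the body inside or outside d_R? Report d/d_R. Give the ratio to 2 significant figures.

inside; d/d_R ≈ 0.81

d_R = 2.44 × (12000 km) × (5200/3200)^(1/3) = 34420 km
d/d_R = (28000) / (34420) = 0.81
Since d/d_R < 1, the body is inside the Roche limit.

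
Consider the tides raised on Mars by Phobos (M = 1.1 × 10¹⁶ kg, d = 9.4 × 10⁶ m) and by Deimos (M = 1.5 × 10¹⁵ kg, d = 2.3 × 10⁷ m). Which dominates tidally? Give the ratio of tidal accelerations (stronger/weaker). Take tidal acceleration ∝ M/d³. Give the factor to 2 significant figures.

Phobos, by a factor of ≈ 110

Tidal acceleration ∝ M/d³, so compare M/d³ for each.
Phobos: (1.1 × 10¹⁶) / (9.4 × 10⁶)³ = 1.324 × 10⁻⁵
Deimos: (1.5 × 10¹⁵) / (2.3 × 10⁷)³ = 1.233 × 10⁻⁷
Ratio (larger/smaller) = 110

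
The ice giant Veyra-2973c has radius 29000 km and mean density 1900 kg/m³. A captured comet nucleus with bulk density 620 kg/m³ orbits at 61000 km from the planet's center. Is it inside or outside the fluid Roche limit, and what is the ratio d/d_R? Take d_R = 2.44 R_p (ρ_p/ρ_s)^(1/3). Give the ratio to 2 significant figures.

d_R = 2.44 × (29000 km) × (1900/620)^(1/3) = 1.028 × 10⁵ km
d/d_R = (61000) / (1.028 × 10⁵) = 0.59
Since d/d_R < 1, the body is inside the Roche limit.

inside; d/d_R ≈ 0.59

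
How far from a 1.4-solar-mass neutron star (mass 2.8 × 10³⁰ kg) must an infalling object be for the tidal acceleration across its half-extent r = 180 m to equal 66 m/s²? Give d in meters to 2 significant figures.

2GMr/d³ = a_tidal  ⇒  d = (2GMr / a_tidal)^(1/3)
d = (2 × 6.674×10⁻¹¹ × (2.8 × 10³⁰) × (180) / (66))^(1/3)
  = 1.0 × 10⁷ m

1.0 × 10⁷ m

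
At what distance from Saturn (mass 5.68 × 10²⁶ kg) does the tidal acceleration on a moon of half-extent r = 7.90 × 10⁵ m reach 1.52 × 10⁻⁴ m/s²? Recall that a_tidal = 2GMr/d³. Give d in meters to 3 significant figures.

2GMr/d³ = a_tidal  ⇒  d = (2GMr / a_tidal)^(1/3)
d = (2 × 6.674×10⁻¹¹ × (5.68 × 10²⁶) × (7.90 × 10⁵) / (1.52 × 10⁻⁴))^(1/3)
  = 7.33 × 10⁸ m

7.33 × 10⁸ m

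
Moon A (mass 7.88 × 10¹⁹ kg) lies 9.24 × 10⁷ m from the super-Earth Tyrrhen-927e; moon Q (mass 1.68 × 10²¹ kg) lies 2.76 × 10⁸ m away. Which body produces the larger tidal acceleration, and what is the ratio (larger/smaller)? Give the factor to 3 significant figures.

Moon A, by a factor of ≈ 1.25

Tidal stretch scales as M/d³; compute that for each body.
Moon A: (7.88 × 10¹⁹) / (9.24 × 10⁷)³ = 9.989 × 10⁻⁵
Moon Q: (1.68 × 10²¹) / (2.76 × 10⁸)³ = 7.991 × 10⁻⁵
Ratio (larger/smaller) = 1.25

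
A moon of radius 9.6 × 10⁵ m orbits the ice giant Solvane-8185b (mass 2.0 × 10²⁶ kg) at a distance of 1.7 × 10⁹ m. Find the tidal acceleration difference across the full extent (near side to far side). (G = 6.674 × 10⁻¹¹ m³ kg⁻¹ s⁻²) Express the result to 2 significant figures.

The field gradient is 2GM/d³; across the full diameter 2r the difference is 4GMr/d³.
a_tidal = 4GMr/d³
        = 4 × (6.674 × 10⁻¹¹) × (2.0 × 10²⁶) × (9.6 × 10⁵) / (1.7 × 10⁹)³
        = 1.0 × 10⁻⁵ m/s²

1.0 × 10⁻⁵ m/s²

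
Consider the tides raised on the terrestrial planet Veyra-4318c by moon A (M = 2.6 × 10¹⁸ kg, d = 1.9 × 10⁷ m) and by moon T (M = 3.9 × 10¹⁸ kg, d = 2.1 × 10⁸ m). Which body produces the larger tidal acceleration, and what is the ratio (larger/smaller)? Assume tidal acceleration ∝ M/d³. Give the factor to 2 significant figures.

Compare M/d³ for the two perturbers:
Moon A: (2.6 × 10¹⁸) / (1.9 × 10⁷)³ = 3.791 × 10⁻⁴
Moon T: (3.9 × 10¹⁸) / (2.1 × 10⁸)³ = 4.211 × 10⁻⁷
Ratio (larger/smaller) = 900

Moon A, by a factor of ≈ 900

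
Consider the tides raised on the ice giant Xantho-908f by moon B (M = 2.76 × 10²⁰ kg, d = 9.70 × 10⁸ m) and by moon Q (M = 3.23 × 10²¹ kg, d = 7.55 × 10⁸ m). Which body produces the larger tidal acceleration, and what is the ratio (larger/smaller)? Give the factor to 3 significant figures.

Compare M/d³ for the two perturbers:
Moon B: (2.76 × 10²⁰) / (9.70 × 10⁸)³ = 3.024 × 10⁻⁷
Moon Q: (3.23 × 10²¹) / (7.55 × 10⁸)³ = 7.505 × 10⁻⁶
Ratio (larger/smaller) = 24.8

Moon Q, by a factor of ≈ 24.8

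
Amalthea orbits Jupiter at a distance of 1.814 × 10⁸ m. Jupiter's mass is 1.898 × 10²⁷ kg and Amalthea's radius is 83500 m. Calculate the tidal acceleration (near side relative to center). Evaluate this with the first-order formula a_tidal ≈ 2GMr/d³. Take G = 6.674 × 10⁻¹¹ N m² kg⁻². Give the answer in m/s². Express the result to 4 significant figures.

3.544 × 10⁻³ m/s²

Δg = 2GMr/d³
   = 2 × (6.674 × 10⁻¹¹) × (1.898 × 10²⁷) × (83500) / (1.814 × 10⁸)³
   = 3.544 × 10⁻³ m/s²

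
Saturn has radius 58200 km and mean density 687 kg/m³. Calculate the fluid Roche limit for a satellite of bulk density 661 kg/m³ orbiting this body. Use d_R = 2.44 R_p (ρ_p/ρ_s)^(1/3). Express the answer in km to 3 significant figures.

1.44 × 10⁵ km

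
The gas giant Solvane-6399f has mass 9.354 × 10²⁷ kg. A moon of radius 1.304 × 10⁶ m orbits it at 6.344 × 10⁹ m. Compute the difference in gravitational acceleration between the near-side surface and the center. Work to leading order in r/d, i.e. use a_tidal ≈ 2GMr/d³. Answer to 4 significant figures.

6.377 × 10⁻⁶ m/s²

Δa = 2GMr/d³
   = 2 × (6.674 × 10⁻¹¹) × (9.354 × 10²⁷) × (1.304 × 10⁶) / (6.344 × 10⁹)³
   = 6.377 × 10⁻⁶ m/s²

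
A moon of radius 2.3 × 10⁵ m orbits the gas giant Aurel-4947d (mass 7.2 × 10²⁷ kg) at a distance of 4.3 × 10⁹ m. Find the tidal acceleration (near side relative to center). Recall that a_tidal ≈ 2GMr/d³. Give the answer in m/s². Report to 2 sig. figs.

2.8 × 10⁻⁶ m/s²

a_tidal = 2GMr/d³
        = 2 × (6.674 × 10⁻¹¹) × (7.2 × 10²⁷) × (2.3 × 10⁵) / (4.3 × 10⁹)³
        = 2.8 × 10⁻⁶ m/s²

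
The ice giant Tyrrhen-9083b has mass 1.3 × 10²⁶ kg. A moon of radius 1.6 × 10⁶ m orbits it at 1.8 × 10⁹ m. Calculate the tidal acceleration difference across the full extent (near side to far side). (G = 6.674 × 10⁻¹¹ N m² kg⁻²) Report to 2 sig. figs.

9.5 × 10⁻⁶ m/s²

Δg = 4GMr/d³
   = 4 × (6.674 × 10⁻¹¹) × (1.3 × 10²⁶) × (1.6 × 10⁶) / (1.8 × 10⁹)³
   = 9.5 × 10⁻⁶ m/s²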